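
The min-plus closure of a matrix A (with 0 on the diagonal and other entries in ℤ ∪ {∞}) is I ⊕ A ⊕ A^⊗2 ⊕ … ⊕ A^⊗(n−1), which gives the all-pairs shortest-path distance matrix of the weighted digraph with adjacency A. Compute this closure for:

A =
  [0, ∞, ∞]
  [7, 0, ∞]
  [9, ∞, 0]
Closure =
  [0, ∞, ∞]
  [7, 0, ∞]
  [9, ∞, 0]

This is the Floyd-Warshall all-pairs shortest-path computation. For each intermediate vertex k = 0, 1, …, 2, update dist[i][j] ← min(dist[i][j], dist[i][k] + dist[k][j]). The final matrix gives, for each (i, j), the minimum total weight of any directed path from i to j (possibly empty when i = j).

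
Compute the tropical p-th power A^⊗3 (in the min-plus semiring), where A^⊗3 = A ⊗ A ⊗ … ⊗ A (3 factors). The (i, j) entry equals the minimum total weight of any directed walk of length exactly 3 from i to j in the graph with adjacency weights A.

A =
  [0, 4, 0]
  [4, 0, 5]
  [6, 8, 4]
A^⊗3 =
  [0, 4, 0]
  [4, 0, 4]
  [6, 8, 6]

Each entry (A^⊗3)_ij equals the minimum over all length-3 walks i = v_0 → v_1 → … → v_3 = j of Σ_t A[v_t][v_{t+1}]. For example, for (i, j) = (0, 2) we minimise over 9 possible intermediate vertex sequences; the minimum is 0, attained along the walk 0 → 0 → 0 → 2.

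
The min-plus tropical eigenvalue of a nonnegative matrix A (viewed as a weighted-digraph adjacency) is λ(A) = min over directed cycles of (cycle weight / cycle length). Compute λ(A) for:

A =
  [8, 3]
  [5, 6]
λ(A) = 4

Enumerate directed cycles and compute their means (weight / length). Sample:
  cycle 0 → 0: weight = 8, length = 1, mean = 8/1 ≈ 8.000
  cycle 1 → 1: weight = 6, length = 1, mean = 6/1 ≈ 6.000
  cycle 0 → 1 → 0: weight = 8, length = 2, mean = 8/2 ≈ 4.000
  cycle 1 → 0 → 1: weight = 8, length = 2, mean = 8/2 ≈ 4.000
Minimum mean = 4.000, attained e.g. along the cycle 0 → 1 → 0 with weight 8 and length 2. So λ(A) = 8/2 = 4.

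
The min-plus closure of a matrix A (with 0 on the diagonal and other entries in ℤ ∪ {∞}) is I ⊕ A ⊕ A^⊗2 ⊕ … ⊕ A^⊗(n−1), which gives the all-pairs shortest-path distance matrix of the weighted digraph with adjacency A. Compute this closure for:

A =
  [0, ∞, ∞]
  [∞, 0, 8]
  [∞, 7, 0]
Closure =
  [0, ∞, ∞]
  [∞, 0, 8]
  [∞, 7, 0]

This is the Floyd-Warshall all-pairs shortest-path computation. For each intermediate vertex k = 0, 1, …, 2, update dist[i][j] ← min(dist[i][j], dist[i][k] + dist[k][j]). The final matrix gives, for each (i, j), the minimum total weight of any directed path from i to j (possibly empty when i = j).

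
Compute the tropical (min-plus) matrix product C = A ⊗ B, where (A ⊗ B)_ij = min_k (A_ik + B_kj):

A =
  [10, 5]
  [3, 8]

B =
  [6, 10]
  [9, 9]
A ⊗ B =
  [14, 14]
  [9, 13]

Apply the min-plus product entry-by-entry:
  C[0][0] = min over k of (A[0][0] + B[0][0] = 10 + 6 = 16, A[0][1] + B[1][0] = 5 + 9 = 14) = 14 (attained at k = 1)
  C[0][1] = min over k of (A[0][0] + B[0][1] = 10 + 10 = 20, A[0][1] + B[1][1] = 5 + 9 = 14) = 14 (attained at k = 1)
  C[1][0] = min over k of (A[1][0] + B[0][0] = 3 + 6 = 9, A[1][1] + B[1][0] = 8 + 9 = 17) = 9 (attained at k = 0)
  C[1][1] = min over k of (A[1][0] + B[0][1] = 3 + 10 = 13, A[1][1] + B[1][1] = 8 + 9 = 17) = 13 (attained at k = 0)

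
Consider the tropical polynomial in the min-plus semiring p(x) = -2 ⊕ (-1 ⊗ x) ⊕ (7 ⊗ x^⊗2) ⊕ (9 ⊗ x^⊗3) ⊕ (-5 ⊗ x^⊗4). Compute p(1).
p(1) = -2

A tropical monomial a ⊗ x^⊗i evaluates to a + i · x. Evaluating each term at x = 1:
  Term 0 contributes -2 + 0 · 1 = -2
  Term 1 contributes -1 + 1 · 1 = 0
  Term 2 contributes 7 + 2 · 1 = 9
  Term 3 contributes 9 + 3 · 1 = 12
  Term 4 contributes -5 + 4 · 1 = -1
p(1) = ⊕ of these = min[-2, 0, 9, 12, -1] = -2.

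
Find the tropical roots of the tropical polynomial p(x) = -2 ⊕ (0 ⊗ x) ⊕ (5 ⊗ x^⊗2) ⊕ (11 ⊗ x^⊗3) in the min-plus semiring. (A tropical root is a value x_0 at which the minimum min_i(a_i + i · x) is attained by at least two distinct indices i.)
Roots: {-6, -5, -2}

Each tropical root is a break point of the lower envelope of the lines y = a_i + i · x (there are 4 lines, with slopes 0, 1, ..., 3). Only the lines that attain the minimum somewhere contribute to roots; other lines are dominated. Here the surviving (envelope) indices are i = 3, i = 2, i = 1, i = 0.
Intersections between consecutive envelope lines give the roots: for adjacent envelope indices i < j the intersection is x = (a_i − a_j) / (j − i). Reading off the sorted break points: {-6, -5, -2}.
Verification: at each break x_0, at least two indices attain the minimum of min_i(a_i + i · x_0).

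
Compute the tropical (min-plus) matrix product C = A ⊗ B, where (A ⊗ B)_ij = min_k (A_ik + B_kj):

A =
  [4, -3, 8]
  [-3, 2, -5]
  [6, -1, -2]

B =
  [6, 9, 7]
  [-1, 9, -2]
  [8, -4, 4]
A ⊗ B =
  [-4, 4, -5]
  [1, -9, -1]
  [-2, -6, -3]

Apply the min-plus product entry-by-entry:
  C[0][0] = min over k of (A[0][0] + B[0][0] = 4 + 6 = 10, A[0][1] + B[1][0] = -3 + -1 = -4, A[0][2] + B[2][0] = 8 + 8 = 16) = -4 (attained at k = 1)
  C[0][1] = min over k of (A[0][0] + B[0][1] = 4 + 9 = 13, A[0][1] + B[1][1] = -3 + 9 = 6, A[0][2] + B[2][1] = 8 + -4 = 4) = 4 (attained at k = 2)
  C[0][2] = min over k of (A[0][0] + B[0][2] = 4 + 7 = 11, A[0][1] + B[1][2] = -3 + -2 = -5, A[0][2] + B[2][2] = 8 + 4 = 12) = -5 (attained at k = 1)
  C[1][0] = min over k of (A[1][0] + B[0][0] = -3 + 6 = 3, A[1][1] + B[1][0] = 2 + -1 = 1, A[1][2] + B[2][0] = -5 + 8 = 3) = 1 (attained at k = 1)
  C[1][1] = min over k of (A[1][0] + B[0][1] = -3 + 9 = 6, A[1][1] + B[1][1] = 2 + 9 = 11, A[1][2] + B[2][1] = -5 + -4 = -9) = -9 (attained at k = 2)
  C[1][2] = min over k of (A[1][0] + B[0][2] = -3 + 7 = 4, A[1][1] + B[1][2] = 2 + -2 = 0, A[1][2] + B[2][2] = -5 + 4 = -1) = -1 (attained at k = 2)
  C[2][0] = min over k of (A[2][0] + B[0][0] = 6 + 6 = 12, A[2][1] + B[1][0] = -1 + -1 = -2, A[2][2] + B[2][0] = -2 + 8 = 6) = -2 (attained at k = 1)
  C[2][1] = min over k of (A[2][0] + B[0][1] = 6 + 9 = 15, A[2][1] + B[1][1] = -1 + 9 = 8, A[2][2] + B[2][1] = -2 + -4 = -6) = -6 (attained at k = 2)
  C[2][2] = min over k of (A[2][0] + B[0][2] = 6 + 7 = 13, A[2][1] + B[1][2] = -1 + -2 = -3, A[2][2] + B[2][2] = -2 + 4 = 2) = -3 (attained at k = 1)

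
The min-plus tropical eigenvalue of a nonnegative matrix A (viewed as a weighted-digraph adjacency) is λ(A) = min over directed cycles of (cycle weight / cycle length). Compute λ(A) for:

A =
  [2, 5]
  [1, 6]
λ(A) = 2

Enumerate directed cycles and compute their means (weight / length). Sample:
  cycle 0 → 0: weight = 2, length = 1, mean = 2/1 ≈ 2.000
  cycle 1 → 1: weight = 6, length = 1, mean = 6/1 ≈ 6.000
  cycle 0 → 1 → 0: weight = 6, length = 2, mean = 6/2 ≈ 3.000
  cycle 1 → 0 → 1: weight = 6, length = 2, mean = 6/2 ≈ 3.000
Minimum mean = 2.000, attained e.g. along the cycle 0 → 0 with weight 2 and length 1. So λ(A) = 2/1 = 2.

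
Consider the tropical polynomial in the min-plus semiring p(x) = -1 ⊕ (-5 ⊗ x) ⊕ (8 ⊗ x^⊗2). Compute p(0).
p(0) = -5

A tropical monomial a ⊗ x^⊗i evaluates to a + i · x. Evaluating each term at x = 0:
  Term 0 contributes -1 + 0 · 0 = -1
  Term 1 contributes -5 + 1 · 0 = -5
  Term 2 contributes 8 + 2 · 0 = 8
p(0) = ⊕ of these = min[-1, -5, 8] = -5.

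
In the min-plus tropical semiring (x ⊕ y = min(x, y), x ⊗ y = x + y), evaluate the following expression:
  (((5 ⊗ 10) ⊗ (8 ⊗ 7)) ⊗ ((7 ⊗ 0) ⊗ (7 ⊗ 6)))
(((5 ⊗ 10) ⊗ (8 ⊗ 7)) ⊗ ((7 ⊗ 0) ⊗ (7 ⊗ 6))) = 50

Expand innermost to outermost. Recall ⊕ takes the minimum of its arguments and ⊗ takes their sum. Working out the expression (((5 ⊗ 10) ⊗ (8 ⊗ 7)) ⊗ ((7 ⊗ 0) ⊗ (7 ⊗ 6))) gives 50.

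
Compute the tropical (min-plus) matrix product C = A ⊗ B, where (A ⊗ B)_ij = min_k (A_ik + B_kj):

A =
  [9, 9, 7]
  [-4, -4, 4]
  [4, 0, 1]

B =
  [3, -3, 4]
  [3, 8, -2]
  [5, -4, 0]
A ⊗ B =
  [12, 3, 7]
  [-1, -7, -6]
  [3, -3, -2]

Apply the min-plus product entry-by-entry:
  C[0][0] = min over k of (A[0][0] + B[0][0] = 9 + 3 = 12, A[0][1] + B[1][0] = 9 + 3 = 12, A[0][2] + B[2][0] = 7 + 5 = 12) = 12 (attained at k = 0)
  C[0][1] = min over k of (A[0][0] + B[0][1] = 9 + -3 = 6, A[0][1] + B[1][1] = 9 + 8 = 17, A[0][2] + B[2][1] = 7 + -4 = 3) = 3 (attained at k = 2)
  C[0][2] = min over k of (A[0][0] + B[0][2] = 9 + 4 = 13, A[0][1] + B[1][2] = 9 + -2 = 7, A[0][2] + B[2][2] = 7 + 0 = 7) = 7 (attained at k = 1)
  C[1][0] = min over k of (A[1][0] + B[0][0] = -4 + 3 = -1, A[1][1] + B[1][0] = -4 + 3 = -1, A[1][2] + B[2][0] = 4 + 5 = 9) = -1 (attained at k = 0)
  C[1][1] = min over k of (A[1][0] + B[0][1] = -4 + -3 = -7, A[1][1] + B[1][1] = -4 + 8 = 4, A[1][2] + B[2][1] = 4 + -4 = 0) = -7 (attained at k = 0)
  C[1][2] = min over k of (A[1][0] + B[0][2] = -4 + 4 = 0, A[1][1] + B[1][2] = -4 + -2 = -6, A[1][2] + B[2][2] = 4 + 0 = 4) = -6 (attained at k = 1)
  C[2][0] = min over k of (A[2][0] + B[0][0] = 4 + 3 = 7, A[2][1] + B[1][0] = 0 + 3 = 3, A[2][2] + B[2][0] = 1 + 5 = 6) = 3 (attained at k = 1)
  C[2][1] = min over k of (A[2][0] + B[0][1] = 4 + -3 = 1, A[2][1] + B[1][1] = 0 + 8 = 8, A[2][2] + B[2][1] = 1 + -4 = -3) = -3 (attained at k = 2)
  C[2][2] = min over k of (A[2][0] + B[0][2] = 4 + 4 = 8, A[2][1] + B[1][2] = 0 + -2 = -2, A[2][2] + B[2][2] = 1 + 0 = 1) = -2 (attained at k = 1)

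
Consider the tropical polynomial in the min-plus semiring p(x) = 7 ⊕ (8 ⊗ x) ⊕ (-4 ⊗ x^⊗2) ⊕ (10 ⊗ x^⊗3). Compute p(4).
p(4) = 4

A tropical monomial a ⊗ x^⊗i evaluates to a + i · x. Evaluating each term at x = 4:
  Term 0 contributes 7 + 0 · 4 = 7
  Term 1 contributes 8 + 1 · 4 = 12
  Term 2 contributes -4 + 2 · 4 = 4
  Term 3 contributes 10 + 3 · 4 = 22
p(4) = ⊕ of these = min[7, 12, 4, 22] = 4.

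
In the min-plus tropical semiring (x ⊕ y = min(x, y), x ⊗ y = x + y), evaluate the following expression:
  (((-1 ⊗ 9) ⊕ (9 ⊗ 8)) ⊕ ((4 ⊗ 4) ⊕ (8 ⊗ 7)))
(((-1 ⊗ 9) ⊕ (9 ⊗ 8)) ⊕ ((4 ⊗ 4) ⊕ (8 ⊗ 7))) = 8

Expand innermost to outermost. Recall ⊕ takes the minimum of its arguments and ⊗ takes their sum. Working out the expression (((-1 ⊗ 9) ⊕ (9 ⊗ 8)) ⊕ ((4 ⊗ 4) ⊕ (8 ⊗ 7))) gives 8.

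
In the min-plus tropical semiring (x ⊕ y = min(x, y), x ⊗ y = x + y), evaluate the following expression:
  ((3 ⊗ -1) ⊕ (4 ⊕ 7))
((3 ⊗ -1) ⊕ (4 ⊕ 7)) = 2

Expand innermost to outermost. Recall ⊕ takes the minimum of its arguments and ⊗ takes their sum. Working out the expression ((3 ⊗ -1) ⊕ (4 ⊕ 7)) gives 2.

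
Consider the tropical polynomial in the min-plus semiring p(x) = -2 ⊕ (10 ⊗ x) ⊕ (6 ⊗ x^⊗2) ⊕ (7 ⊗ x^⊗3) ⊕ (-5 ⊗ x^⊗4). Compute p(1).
p(1) = -2

A tropical monomial a ⊗ x^⊗i evaluates to a + i · x. Evaluating each term at x = 1:
  Term 0 contributes -2 + 0 · 1 = -2
  Term 1 contributes 10 + 1 · 1 = 11
  Term 2 contributes 6 + 2 · 1 = 8
  Term 3 contributes 7 + 3 · 1 = 10
  Term 4 contributes -5 + 4 · 1 = -1
p(1) = ⊕ of these = min[-2, 11, 8, 10, -1] = -2.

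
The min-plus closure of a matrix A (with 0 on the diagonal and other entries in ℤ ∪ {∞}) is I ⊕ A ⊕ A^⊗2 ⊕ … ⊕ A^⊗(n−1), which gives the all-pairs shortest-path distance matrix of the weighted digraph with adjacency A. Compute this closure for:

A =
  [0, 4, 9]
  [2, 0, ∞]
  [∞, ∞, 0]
Closure =
  [0, 4, 9]
  [2, 0, 11]
  [∞, ∞, 0]

This is the Floyd-Warshall all-pairs shortest-path computation. For each intermediate vertex k = 0, 1, …, 2, update dist[i][j] ← min(dist[i][j], dist[i][k] + dist[k][j]). The final matrix gives, for each (i, j), the minimum total weight of any directed path from i to j (possibly empty when i = j).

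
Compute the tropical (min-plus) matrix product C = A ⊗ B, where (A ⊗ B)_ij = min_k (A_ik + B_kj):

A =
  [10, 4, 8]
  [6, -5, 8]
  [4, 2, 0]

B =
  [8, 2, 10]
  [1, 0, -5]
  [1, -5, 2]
A ⊗ B =
  [5, 3, -1]
  [-4, -5, -10]
  [1, -5, -3]

Apply the min-plus product entry-by-entry:
  C[0][0] = min over k of (A[0][0] + B[0][0] = 10 + 8 = 18, A[0][1] + B[1][0] = 4 + 1 = 5, A[0][2] + B[2][0] = 8 + 1 = 9) = 5 (attained at k = 1)
  C[0][1] = min over k of (A[0][0] + B[0][1] = 10 + 2 = 12, A[0][1] + B[1][1] = 4 + 0 = 4, A[0][2] + B[2][1] = 8 + -5 = 3) = 3 (attained at k = 2)
  C[0][2] = min over k of (A[0][0] + B[0][2] = 10 + 10 = 20, A[0][1] + B[1][2] = 4 + -5 = -1, A[0][2] + B[2][2] = 8 + 2 = 10) = -1 (attained at k = 1)
  C[1][0] = min over k of (A[1][0] + B[0][0] = 6 + 8 = 14, A[1][1] + B[1][0] = -5 + 1 = -4, A[1][2] + B[2][0] = 8 + 1 = 9) = -4 (attained at k = 1)
  C[1][1] = min over k of (A[1][0] + B[0][1] = 6 + 2 = 8, A[1][1] + B[1][1] = -5 + 0 = -5, A[1][2] + B[2][1] = 8 + -5 = 3) = -5 (attained at k = 1)
  C[1][2] = min over k of (A[1][0] + B[0][2] = 6 + 10 = 16, A[1][1] + B[1][2] = -5 + -5 = -10, A[1][2] + B[2][2] = 8 + 2 = 10) = -10 (attained at k = 1)
  C[2][0] = min over k of (A[2][0] + B[0][0] = 4 + 8 = 12, A[2][1] + B[1][0] = 2 + 1 = 3, A[2][2] + B[2][0] = 0 + 1 = 1) = 1 (attained at k = 2)
  C[2][1] = min over k of (A[2][0] + B[0][1] = 4 + 2 = 6, A[2][1] + B[1][1] = 2 + 0 = 2, A[2][2] + B[2][1] = 0 + -5 = -5) = -5 (attained at k = 2)
  C[2][2] = min over k of (A[2][0] + B[0][2] = 4 + 10 = 14, A[2][1] + B[1][2] = 2 + -5 = -3, A[2][2] + B[2][2] = 0 + 2 = 2) = -3 (attained at k = 1)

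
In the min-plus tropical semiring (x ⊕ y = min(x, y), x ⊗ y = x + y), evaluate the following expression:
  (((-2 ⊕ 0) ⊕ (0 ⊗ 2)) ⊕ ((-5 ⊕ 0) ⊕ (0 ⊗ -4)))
(((-2 ⊕ 0) ⊕ (0 ⊗ 2)) ⊕ ((-5 ⊕ 0) ⊕ (0 ⊗ -4))) = -5

Expand innermost to outermost. Recall ⊕ takes the minimum of its arguments and ⊗ takes their sum. Working out the expression (((-2 ⊕ 0) ⊕ (0 ⊗ 2)) ⊕ ((-5 ⊕ 0) ⊕ (0 ⊗ -4))) gives -5.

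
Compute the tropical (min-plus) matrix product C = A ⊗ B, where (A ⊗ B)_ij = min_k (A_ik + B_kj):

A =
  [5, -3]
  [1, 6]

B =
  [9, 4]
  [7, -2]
A ⊗ B =
  [4, -5]
  [10, 4]

Apply the min-plus product entry-by-entry:
  C[0][0] = min over k of (A[0][0] + B[0][0] = 5 + 9 = 14, A[0][1] + B[1][0] = -3 + 7 = 4) = 4 (attained at k = 1)
  C[0][1] = min over k of (A[0][0] + B[0][1] = 5 + 4 = 9, A[0][1] + B[1][1] = -3 + -2 = -5) = -5 (attained at k = 1)
  C[1][0] = min over k of (A[1][0] + B[0][0] = 1 + 9 = 10, A[1][1] + B[1][0] = 6 + 7 = 13) = 10 (attained at k = 0)
  C[1][1] = min over k of (A[1][0] + B[0][1] = 1 + 4 = 5, A[1][1] + B[1][1] = 6 + -2 = 4) = 4 (attained at k = 1)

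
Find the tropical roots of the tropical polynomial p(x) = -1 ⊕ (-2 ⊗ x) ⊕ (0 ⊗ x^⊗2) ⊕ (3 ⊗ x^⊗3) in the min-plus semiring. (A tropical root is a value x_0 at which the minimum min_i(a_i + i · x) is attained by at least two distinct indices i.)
Roots: {-3, -2, 1}

Each tropical root is a break point of the lower envelope of the lines y = a_i + i · x (there are 4 lines, with slopes 0, 1, ..., 3). Only the lines that attain the minimum somewhere contribute to roots; other lines are dominated. Here the surviving (envelope) indices are i = 3, i = 2, i = 1, i = 0.
Intersections between consecutive envelope lines give the roots: for adjacent envelope indices i < j the intersection is x = (a_i − a_j) / (j − i). Reading off the sorted break points: {-3, -2, 1}.
Verification: at each break x_0, at least two indices attain the minimum of min_i(a_i + i · x_0).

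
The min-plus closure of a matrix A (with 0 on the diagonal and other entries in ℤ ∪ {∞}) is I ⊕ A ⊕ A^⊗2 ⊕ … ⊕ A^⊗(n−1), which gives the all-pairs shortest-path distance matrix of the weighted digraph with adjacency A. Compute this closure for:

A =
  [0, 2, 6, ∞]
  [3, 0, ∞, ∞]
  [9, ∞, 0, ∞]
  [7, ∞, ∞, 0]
Closure =
  [0, 2, 6, ∞]
  [3, 0, 9, ∞]
  [9, 11, 0, ∞]
  [7, 9, 13, 0]

This is the Floyd-Warshall all-pairs shortest-path computation. For each intermediate vertex k = 0, 1, …, 3, update dist[i][j] ← min(dist[i][j], dist[i][k] + dist[k][j]). The final matrix gives, for each (i, j), the minimum total weight of any directed path from i to j (possibly empty when i = j).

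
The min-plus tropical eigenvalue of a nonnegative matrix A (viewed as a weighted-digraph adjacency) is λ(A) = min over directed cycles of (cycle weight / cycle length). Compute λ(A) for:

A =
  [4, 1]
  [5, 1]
λ(A) = 1

Enumerate directed cycles and compute their means (weight / length). Sample:
  cycle 0 → 0: weight = 4, length = 1, mean = 4/1 ≈ 4.000
  cycle 1 → 1: weight = 1, length = 1, mean = 1/1 ≈ 1.000
  cycle 0 → 1 → 0: weight = 6, length = 2, mean = 6/2 ≈ 3.000
  cycle 1 → 0 → 1: weight = 6, length = 2, mean = 6/2 ≈ 3.000
Minimum mean = 1.000, attained e.g. along the cycle 1 → 1 with weight 1 and length 1. So λ(A) = 1/1 = 1.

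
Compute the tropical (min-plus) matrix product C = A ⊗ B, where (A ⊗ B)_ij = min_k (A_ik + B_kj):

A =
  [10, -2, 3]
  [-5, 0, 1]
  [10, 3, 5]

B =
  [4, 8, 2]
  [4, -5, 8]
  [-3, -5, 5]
A ⊗ B =
  [0, -7, 6]
  [-2, -5, -3]
  [2, -2, 10]

Apply the min-plus product entry-by-entry:
  C[0][0] = min over k of (A[0][0] + B[0][0] = 10 + 4 = 14, A[0][1] + B[1][0] = -2 + 4 = 2, A[0][2] + B[2][0] = 3 + -3 = 0) = 0 (attained at k = 2)
  C[0][1] = min over k of (A[0][0] + B[0][1] = 10 + 8 = 18, A[0][1] + B[1][1] = -2 + -5 = -7, A[0][2] + B[2][1] = 3 + -5 = -2) = -7 (attained at k = 1)
  C[0][2] = min over k of (A[0][0] + B[0][2] = 10 + 2 = 12, A[0][1] + B[1][2] = -2 + 8 = 6, A[0][2] + B[2][2] = 3 + 5 = 8) = 6 (attained at k = 1)
  C[1][0] = min over k of (A[1][0] + B[0][0] = -5 + 4 = -1, A[1][1] + B[1][0] = 0 + 4 = 4, A[1][2] + B[2][0] = 1 + -3 = -2) = -2 (attained at k = 2)
  C[1][1] = min over k of (A[1][0] + B[0][1] = -5 + 8 = 3, A[1][1] + B[1][1] = 0 + -5 = -5, A[1][2] + B[2][1] = 1 + -5 = -4) = -5 (attained at k = 1)
  C[1][2] = min over k of (A[1][0] + B[0][2] = -5 + 2 = -3, A[1][1] + B[1][2] = 0 + 8 = 8, A[1][2] + B[2][2] = 1 + 5 = 6) = -3 (attained at k = 0)
  C[2][0] = min over k of (A[2][0] + B[0][0] = 10 + 4 = 14, A[2][1] + B[1][0] = 3 + 4 = 7, A[2][2] + B[2][0] = 5 + -3 = 2) = 2 (attained at k = 2)
  C[2][1] = min over k of (A[2][0] + B[0][1] = 10 + 8 = 18, A[2][1] + B[1][1] = 3 + -5 = -2, A[2][2] + B[2][1] = 5 + -5 = 0) = -2 (attained at k = 1)
  C[2][2] = min over k of (A[2][0] + B[0][2] = 10 + 2 = 12, A[2][1] + B[1][2] = 3 + 8 = 11, A[2][2] + B[2][2] = 5 + 5 = 10) = 10 (attained at k = 2)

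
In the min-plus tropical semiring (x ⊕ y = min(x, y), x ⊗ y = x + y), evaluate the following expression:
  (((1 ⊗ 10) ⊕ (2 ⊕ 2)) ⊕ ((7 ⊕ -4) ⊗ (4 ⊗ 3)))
(((1 ⊗ 10) ⊕ (2 ⊕ 2)) ⊕ ((7 ⊕ -4) ⊗ (4 ⊗ 3))) = 2

Expand innermost to outermost. Recall ⊕ takes the minimum of its arguments and ⊗ takes their sum. Working out the expression (((1 ⊗ 10) ⊕ (2 ⊕ 2)) ⊕ ((7 ⊕ -4) ⊗ (4 ⊗ 3))) gives 2.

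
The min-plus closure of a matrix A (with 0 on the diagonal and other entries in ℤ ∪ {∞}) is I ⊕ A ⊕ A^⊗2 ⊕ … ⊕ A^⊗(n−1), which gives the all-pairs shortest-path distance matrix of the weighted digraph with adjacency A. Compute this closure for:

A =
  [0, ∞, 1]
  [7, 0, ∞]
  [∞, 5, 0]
Closure =
  [0, 6, 1]
  [7, 0, 8]
  [12, 5, 0]

This is the Floyd-Warshall all-pairs shortest-path computation. For each intermediate vertex k = 0, 1, …, 2, update dist[i][j] ← min(dist[i][j], dist[i][k] + dist[k][j]). The final matrix gives, for each (i, j), the minimum total weight of any directed path from i to j (possibly empty when i = j).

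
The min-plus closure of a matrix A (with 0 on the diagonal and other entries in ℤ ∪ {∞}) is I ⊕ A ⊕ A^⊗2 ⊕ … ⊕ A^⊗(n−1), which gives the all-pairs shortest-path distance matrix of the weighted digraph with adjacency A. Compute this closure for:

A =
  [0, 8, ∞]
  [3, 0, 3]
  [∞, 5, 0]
Closure =
  [0, 8, 11]
  [3, 0, 3]
  [8, 5, 0]

This is the Floyd-Warshall all-pairs shortest-path computation. For each intermediate vertex k = 0, 1, …, 2, update dist[i][j] ← min(dist[i][j], dist[i][k] + dist[k][j]). The final matrix gives, for each (i, j), the minimum total weight of any directed path from i to j (possibly empty when i = j).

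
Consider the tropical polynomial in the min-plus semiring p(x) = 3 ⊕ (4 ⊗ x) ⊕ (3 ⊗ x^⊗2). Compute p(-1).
p(-1) = 1

A tropical monomial a ⊗ x^⊗i evaluates to a + i · x. Evaluating each term at x = -1:
  Term 0 contributes 3 + 0 · -1 = 3
  Term 1 contributes 4 + 1 · -1 = 3
  Term 2 contributes 3 + 2 · -1 = 1
p(-1) = ⊕ of these = min[3, 3, 1] = 1.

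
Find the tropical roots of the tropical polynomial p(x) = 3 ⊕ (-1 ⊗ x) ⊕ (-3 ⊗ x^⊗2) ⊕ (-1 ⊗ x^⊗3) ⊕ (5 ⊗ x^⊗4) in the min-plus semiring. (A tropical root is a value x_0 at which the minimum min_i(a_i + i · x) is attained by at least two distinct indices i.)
Roots: {-6, -2, 2, 4}

Each tropical root is a break point of the lower envelope of the lines y = a_i + i · x (there are 5 lines, with slopes 0, 1, ..., 4). Only the lines that attain the minimum somewhere contribute to roots; other lines are dominated. Here the surviving (envelope) indices are i = 4, i = 3, i = 2, i = 1, i = 0.
Intersections between consecutive envelope lines give the roots: for adjacent envelope indices i < j the intersection is x = (a_i − a_j) / (j − i). Reading off the sorted break points: {-6, -2, 2, 4}.
Verification: at each break x_0, at least two indices attain the minimum of min_i(a_i + i · x_0).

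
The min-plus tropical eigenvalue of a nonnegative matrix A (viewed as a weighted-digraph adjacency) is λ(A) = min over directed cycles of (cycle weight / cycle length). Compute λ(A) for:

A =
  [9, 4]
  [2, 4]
λ(A) = 3

Enumerate directed cycles and compute their means (weight / length). Sample:
  cycle 0 → 0: weight = 9, length = 1, mean = 9/1 ≈ 9.000
  cycle 1 → 1: weight = 4, length = 1, mean = 4/1 ≈ 4.000
  cycle 0 → 1 → 0: weight = 6, length = 2, mean = 6/2 ≈ 3.000
  cycle 1 → 0 → 1: weight = 6, length = 2, mean = 6/2 ≈ 3.000
Minimum mean = 3.000, attained e.g. along the cycle 0 → 1 → 0 with weight 6 and length 2. So λ(A) = 6/2 = 3.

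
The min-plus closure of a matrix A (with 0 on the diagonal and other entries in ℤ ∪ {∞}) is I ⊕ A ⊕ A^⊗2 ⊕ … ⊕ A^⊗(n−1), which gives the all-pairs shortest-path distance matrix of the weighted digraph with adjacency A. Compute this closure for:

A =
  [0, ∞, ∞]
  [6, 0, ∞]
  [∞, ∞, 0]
Closure =
  [0, ∞, ∞]
  [6, 0, ∞]
  [∞, ∞, 0]

This is the Floyd-Warshall all-pairs shortest-path computation. For each intermediate vertex k = 0, 1, …, 2, update dist[i][j] ← min(dist[i][j], dist[i][k] + dist[k][j]). The final matrix gives, for each (i, j), the minimum total weight of any directed path from i to j (possibly empty when i = j).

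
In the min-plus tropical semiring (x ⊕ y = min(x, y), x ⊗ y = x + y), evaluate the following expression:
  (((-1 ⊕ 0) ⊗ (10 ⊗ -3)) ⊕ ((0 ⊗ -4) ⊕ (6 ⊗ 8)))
(((-1 ⊕ 0) ⊗ (10 ⊗ -3)) ⊕ ((0 ⊗ -4) ⊕ (6 ⊗ 8))) = -4

Expand innermost to outermost. Recall ⊕ takes the minimum of its arguments and ⊗ takes their sum. Working out the expression (((-1 ⊕ 0) ⊗ (10 ⊗ -3)) ⊕ ((0 ⊗ -4) ⊕ (6 ⊗ 8))) gives -4.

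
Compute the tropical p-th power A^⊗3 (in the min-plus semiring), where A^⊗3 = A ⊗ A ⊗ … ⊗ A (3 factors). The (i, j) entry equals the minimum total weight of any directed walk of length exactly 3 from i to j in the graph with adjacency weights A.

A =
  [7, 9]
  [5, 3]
A^⊗3 =
  [17, 15]
  [11, 9]

Each entry (A^⊗3)_ij equals the minimum over all length-3 walks i = v_0 → v_1 → … → v_3 = j of Σ_t A[v_t][v_{t+1}]. For example, for (i, j) = (0, 1) we minimise over 4 possible intermediate vertex sequences; the minimum is 15, attained along the walk 0 → 1 → 1 → 1.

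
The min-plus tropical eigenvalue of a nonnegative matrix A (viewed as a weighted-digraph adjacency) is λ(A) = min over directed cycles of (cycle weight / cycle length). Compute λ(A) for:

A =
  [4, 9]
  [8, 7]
λ(A) = 4

Enumerate directed cycles and compute their means (weight / length). Sample:
  cycle 0 → 0: weight = 4, length = 1, mean = 4/1 ≈ 4.000
  cycle 1 → 1: weight = 7, length = 1, mean = 7/1 ≈ 7.000
  cycle 0 → 1 → 0: weight = 17, length = 2, mean = 17/2 ≈ 8.500
  cycle 1 → 0 → 1: weight = 17, length = 2, mean = 17/2 ≈ 8.500
Minimum mean = 4.000, attained e.g. along the cycle 0 → 0 with weight 4 and length 1. So λ(A) = 4/1 = 4.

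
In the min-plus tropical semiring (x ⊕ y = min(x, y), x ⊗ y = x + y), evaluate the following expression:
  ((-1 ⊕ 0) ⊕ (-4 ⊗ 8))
((-1 ⊕ 0) ⊕ (-4 ⊗ 8)) = -1

Expand innermost to outermost. Recall ⊕ takes the minimum of its arguments and ⊗ takes their sum. Working out the expression ((-1 ⊕ 0) ⊕ (-4 ⊗ 8)) gives -1.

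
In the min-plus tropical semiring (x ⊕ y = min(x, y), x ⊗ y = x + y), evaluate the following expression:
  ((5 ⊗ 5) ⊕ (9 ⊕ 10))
((5 ⊗ 5) ⊕ (9 ⊕ 10)) = 9

Expand innermost to outermost. Recall ⊕ takes the minimum of its arguments and ⊗ takes their sum. Working out the expression ((5 ⊗ 5) ⊕ (9 ⊕ 10)) gives 9.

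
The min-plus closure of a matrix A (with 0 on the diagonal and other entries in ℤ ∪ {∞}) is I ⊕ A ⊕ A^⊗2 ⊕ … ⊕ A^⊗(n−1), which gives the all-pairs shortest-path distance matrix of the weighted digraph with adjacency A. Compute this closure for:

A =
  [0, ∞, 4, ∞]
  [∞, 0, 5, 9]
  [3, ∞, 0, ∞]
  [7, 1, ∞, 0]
Closure =
  [0, ∞, 4, ∞]
  [8, 0, 5, 9]
  [3, ∞, 0, ∞]
  [7, 1, 6, 0]

This is the Floyd-Warshall all-pairs shortest-path computation. For each intermediate vertex k = 0, 1, …, 3, update dist[i][j] ← min(dist[i][j], dist[i][k] + dist[k][j]). The final matrix gives, for each (i, j), the minimum total weight of any directed path from i to j (possibly empty when i = j).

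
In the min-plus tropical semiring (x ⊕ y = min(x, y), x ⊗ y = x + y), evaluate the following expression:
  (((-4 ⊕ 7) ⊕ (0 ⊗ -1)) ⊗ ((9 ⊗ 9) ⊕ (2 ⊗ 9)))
(((-4 ⊕ 7) ⊕ (0 ⊗ -1)) ⊗ ((9 ⊗ 9) ⊕ (2 ⊗ 9))) = 7

Expand innermost to outermost. Recall ⊕ takes the minimum of its arguments and ⊗ takes their sum. Working out the expression (((-4 ⊕ 7) ⊕ (0 ⊗ -1)) ⊗ ((9 ⊗ 9) ⊕ (2 ⊗ 9))) gives 7.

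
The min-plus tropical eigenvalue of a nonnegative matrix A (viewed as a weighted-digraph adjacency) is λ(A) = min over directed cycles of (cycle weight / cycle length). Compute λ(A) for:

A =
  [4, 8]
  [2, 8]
λ(A) = 4

Enumerate directed cycles and compute their means (weight / length). Sample:
  cycle 0 → 0: weight = 4, length = 1, mean = 4/1 ≈ 4.000
  cycle 1 → 1: weight = 8, length = 1, mean = 8/1 ≈ 8.000
  cycle 0 → 1 → 0: weight = 10, length = 2, mean = 10/2 ≈ 5.000
  cycle 1 → 0 → 1: weight = 10, length = 2, mean = 10/2 ≈ 5.000
Minimum mean = 4.000, attained e.g. along the cycle 0 → 0 with weight 4 and length 1. So λ(A) = 4/1 = 4.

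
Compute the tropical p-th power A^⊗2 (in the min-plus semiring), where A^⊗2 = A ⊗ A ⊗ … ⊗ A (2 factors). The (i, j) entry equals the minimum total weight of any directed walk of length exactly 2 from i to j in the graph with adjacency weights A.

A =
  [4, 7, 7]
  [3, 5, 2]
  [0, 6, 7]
A^⊗2 =
  [7, 11, 9]
  [2, 8, 7]
  [4, 7, 7]

Each entry (A^⊗2)_ij equals the minimum over all length-2 walks i = v_0 → v_1 → … → v_2 = j of Σ_t A[v_t][v_{t+1}]. For example, for (i, j) = (0, 2) we minimise over 3 possible intermediate vertex sequences; the minimum is 9, attained along the walk 0 → 1 → 2.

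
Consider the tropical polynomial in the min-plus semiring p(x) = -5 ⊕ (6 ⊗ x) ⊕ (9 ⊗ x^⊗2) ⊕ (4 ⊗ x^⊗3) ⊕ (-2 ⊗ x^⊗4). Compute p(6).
p(6) = -5

A tropical monomial a ⊗ x^⊗i evaluates to a + i · x. Evaluating each term at x = 6:
  Term 0 contributes -5 + 0 · 6 = -5
  Term 1 contributes 6 + 1 · 6 = 12
  Term 2 contributes 9 + 2 · 6 = 21
  Term 3 contributes 4 + 3 · 6 = 22
  Term 4 contributes -2 + 4 · 6 = 22
p(6) = ⊕ of these = min[-5, 12, 21, 22, 22] = -5.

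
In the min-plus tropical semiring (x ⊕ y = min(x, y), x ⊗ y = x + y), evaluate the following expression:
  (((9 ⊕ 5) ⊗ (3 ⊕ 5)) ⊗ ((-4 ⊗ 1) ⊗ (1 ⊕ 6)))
(((9 ⊕ 5) ⊗ (3 ⊕ 5)) ⊗ ((-4 ⊗ 1) ⊗ (1 ⊕ 6))) = 6

Expand innermost to outermost. Recall ⊕ takes the minimum of its arguments and ⊗ takes their sum. Working out the expression (((9 ⊕ 5) ⊗ (3 ⊕ 5)) ⊗ ((-4 ⊗ 1) ⊗ (1 ⊕ 6))) gives 6.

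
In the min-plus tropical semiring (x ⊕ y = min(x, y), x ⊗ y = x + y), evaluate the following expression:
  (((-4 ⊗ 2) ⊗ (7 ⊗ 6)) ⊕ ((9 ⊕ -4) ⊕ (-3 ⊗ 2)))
(((-4 ⊗ 2) ⊗ (7 ⊗ 6)) ⊕ ((9 ⊕ -4) ⊕ (-3 ⊗ 2))) = -4

Expand innermost to outermost. Recall ⊕ takes the minimum of its arguments and ⊗ takes their sum. Working out the expression (((-4 ⊗ 2) ⊗ (7 ⊗ 6)) ⊕ ((9 ⊕ -4) ⊕ (-3 ⊗ 2))) gives -4.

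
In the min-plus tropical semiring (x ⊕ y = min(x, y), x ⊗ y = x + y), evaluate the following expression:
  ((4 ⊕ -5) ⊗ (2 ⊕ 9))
((4 ⊕ -5) ⊗ (2 ⊕ 9)) = -3

Expand innermost to outermost. Recall ⊕ takes the minimum of its arguments and ⊗ takes their sum. Working out the expression ((4 ⊕ -5) ⊗ (2 ⊕ 9)) gives -3.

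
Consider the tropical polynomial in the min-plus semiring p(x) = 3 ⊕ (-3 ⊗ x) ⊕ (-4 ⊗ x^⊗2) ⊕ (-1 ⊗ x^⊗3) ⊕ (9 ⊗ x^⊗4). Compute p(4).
p(4) = 1

A tropical monomial a ⊗ x^⊗i evaluates to a + i · x. Evaluating each term at x = 4:
  Term 0 contributes 3 + 0 · 4 = 3
  Term 1 contributes -3 + 1 · 4 = 1
  Term 2 contributes -4 + 2 · 4 = 4
  Term 3 contributes -1 + 3 · 4 = 11
  Term 4 contributes 9 + 4 · 4 = 25
p(4) = ⊕ of these = min[3, 1, 4, 11, 25] = 1.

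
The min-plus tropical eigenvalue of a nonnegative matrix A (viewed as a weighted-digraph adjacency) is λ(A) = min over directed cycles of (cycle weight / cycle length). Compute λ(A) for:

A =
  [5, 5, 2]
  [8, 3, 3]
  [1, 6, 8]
λ(A) = 3/2

Enumerate directed cycles and compute their means (weight / length). Sample:
  cycle 0 → 0: weight = 5, length = 1, mean = 5/1 ≈ 5.000
  cycle 1 → 1: weight = 3, length = 1, mean = 3/1 ≈ 3.000
  cycle 2 → 2: weight = 8, length = 1, mean = 8/1 ≈ 8.000
  cycle 0 → 1 → 0: weight = 13, length = 2, mean = 13/2 ≈ 6.500
  cycle 0 → 2 → 0: weight = 3, length = 2, mean = 3/2 ≈ 1.500
  cycle 1 → 0 → 1: weight = 13, length = 2, mean = 13/2 ≈ 6.500
Minimum mean = 1.500, attained e.g. along the cycle 0 → 2 → 0 with weight 3 and length 2. So λ(A) = 3/2 = 3/2.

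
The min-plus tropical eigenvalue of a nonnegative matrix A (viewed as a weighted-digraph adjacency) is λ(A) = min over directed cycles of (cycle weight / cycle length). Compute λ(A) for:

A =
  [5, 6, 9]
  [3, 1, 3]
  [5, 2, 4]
λ(A) = 1

Enumerate directed cycles and compute their means (weight / length). Sample:
  cycle 0 → 0: weight = 5, length = 1, mean = 5/1 ≈ 5.000
  cycle 1 → 1: weight = 1, length = 1, mean = 1/1 ≈ 1.000
  cycle 2 → 2: weight = 4, length = 1, mean = 4/1 ≈ 4.000
  cycle 0 → 1 → 0: weight = 9, length = 2, mean = 9/2 ≈ 4.500
  cycle 0 → 2 → 0: weight = 14, length = 2, mean = 14/2 ≈ 7.000
  cycle 1 → 0 → 1: weight = 9, length = 2, mean = 9/2 ≈ 4.500
Minimum mean = 1.000, attained e.g. along the cycle 1 → 1 with weight 1 and length 1. So λ(A) = 1/1 = 1.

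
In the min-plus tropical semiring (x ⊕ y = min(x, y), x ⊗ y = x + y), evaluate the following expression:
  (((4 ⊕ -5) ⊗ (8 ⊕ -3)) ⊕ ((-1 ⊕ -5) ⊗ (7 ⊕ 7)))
(((4 ⊕ -5) ⊗ (8 ⊕ -3)) ⊕ ((-1 ⊕ -5) ⊗ (7 ⊕ 7))) = -8

Expand innermost to outermost. Recall ⊕ takes the minimum of its arguments and ⊗ takes their sum. Working out the expression (((4 ⊕ -5) ⊗ (8 ⊕ -3)) ⊕ ((-1 ⊕ -5) ⊗ (7 ⊕ 7))) gives -8.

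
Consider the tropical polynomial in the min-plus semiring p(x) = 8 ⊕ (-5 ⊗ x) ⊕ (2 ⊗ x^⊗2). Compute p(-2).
p(-2) = -7

A tropical monomial a ⊗ x^⊗i evaluates to a + i · x. Evaluating each term at x = -2:
  Term 0 contributes 8 + 0 · -2 = 8
  Term 1 contributes -5 + 1 · -2 = -7
  Term 2 contributes 2 + 2 · -2 = -2
p(-2) = ⊕ of these = min[8, -7, -2] = -7.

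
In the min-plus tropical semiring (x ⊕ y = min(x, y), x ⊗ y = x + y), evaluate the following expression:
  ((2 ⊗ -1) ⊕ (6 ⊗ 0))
((2 ⊗ -1) ⊕ (6 ⊗ 0)) = 1

Expand innermost to outermost. Recall ⊕ takes the minimum of its arguments and ⊗ takes their sum. Working out the expression ((2 ⊗ -1) ⊕ (6 ⊗ 0)) gives 1.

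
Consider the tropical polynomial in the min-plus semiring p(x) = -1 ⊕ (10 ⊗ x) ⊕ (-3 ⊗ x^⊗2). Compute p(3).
p(3) = -1

A tropical monomial a ⊗ x^⊗i evaluates to a + i · x. Evaluating each term at x = 3:
  Term 0 contributes -1 + 0 · 3 = -1
  Term 1 contributes 10 + 1 · 3 = 13
  Term 2 contributes -3 + 2 · 3 = 3
p(3) = ⊕ of these = min[-1, 13, 3] = -1.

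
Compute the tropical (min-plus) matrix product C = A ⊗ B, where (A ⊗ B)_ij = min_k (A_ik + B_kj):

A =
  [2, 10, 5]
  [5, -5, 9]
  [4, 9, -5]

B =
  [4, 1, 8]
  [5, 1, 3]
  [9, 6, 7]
A ⊗ B =
  [6, 3, 10]
  [0, -4, -2]
  [4, 1, 2]

Apply the min-plus product entry-by-entry:
  C[0][0] = min over k of (A[0][0] + B[0][0] = 2 + 4 = 6, A[0][1] + B[1][0] = 10 + 5 = 15, A[0][2] + B[2][0] = 5 + 9 = 14) = 6 (attained at k = 0)
  C[0][1] = min over k of (A[0][0] + B[0][1] = 2 + 1 = 3, A[0][1] + B[1][1] = 10 + 1 = 11, A[0][2] + B[2][1] = 5 + 6 = 11) = 3 (attained at k = 0)
  C[0][2] = min over k of (A[0][0] + B[0][2] = 2 + 8 = 10, A[0][1] + B[1][2] = 10 + 3 = 13, A[0][2] + B[2][2] = 5 + 7 = 12) = 10 (attained at k = 0)
  C[1][0] = min over k of (A[1][0] + B[0][0] = 5 + 4 = 9, A[1][1] + B[1][0] = -5 + 5 = 0, A[1][2] + B[2][0] = 9 + 9 = 18) = 0 (attained at k = 1)
  C[1][1] = min over k of (A[1][0] + B[0][1] = 5 + 1 = 6, A[1][1] + B[1][1] = -5 + 1 = -4, A[1][2] + B[2][1] = 9 + 6 = 15) = -4 (attained at k = 1)
  C[1][2] = min over k of (A[1][0] + B[0][2] = 5 + 8 = 13, A[1][1] + B[1][2] = -5 + 3 = -2, A[1][2] + B[2][2] = 9 + 7 = 16) = -2 (attained at k = 1)
  C[2][0] = min over k of (A[2][0] + B[0][0] = 4 + 4 = 8, A[2][1] + B[1][0] = 9 + 5 = 14, A[2][2] + B[2][0] = -5 + 9 = 4) = 4 (attained at k = 2)
  C[2][1] = min over k of (A[2][0] + B[0][1] = 4 + 1 = 5, A[2][1] + B[1][1] = 9 + 1 = 10, A[2][2] + B[2][1] = -5 + 6 = 1) = 1 (attained at k = 2)
  C[2][2] = min over k of (A[2][0] + B[0][2] = 4 + 8 = 12, A[2][1] + B[1][2] = 9 + 3 = 12, A[2][2] + B[2][2] = -5 + 7 = 2) = 2 (attained at k = 2)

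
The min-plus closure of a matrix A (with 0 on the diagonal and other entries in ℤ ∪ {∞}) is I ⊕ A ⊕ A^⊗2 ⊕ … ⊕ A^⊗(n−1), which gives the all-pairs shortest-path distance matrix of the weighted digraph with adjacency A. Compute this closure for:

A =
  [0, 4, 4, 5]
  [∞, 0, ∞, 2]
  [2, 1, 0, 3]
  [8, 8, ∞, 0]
Closure =
  [0, 4, 4, 5]
  [10, 0, 14, 2]
  [2, 1, 0, 3]
  [8, 8, 12, 0]

This is the Floyd-Warshall all-pairs shortest-path computation. For each intermediate vertex k = 0, 1, …, 3, update dist[i][j] ← min(dist[i][j], dist[i][k] + dist[k][j]). The final matrix gives, for each (i, j), the minimum total weight of any directed path from i to j (possibly empty when i = j).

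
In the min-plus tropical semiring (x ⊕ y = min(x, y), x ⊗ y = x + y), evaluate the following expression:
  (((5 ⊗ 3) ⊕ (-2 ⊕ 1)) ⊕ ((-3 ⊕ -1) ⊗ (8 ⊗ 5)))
(((5 ⊗ 3) ⊕ (-2 ⊕ 1)) ⊕ ((-3 ⊕ -1) ⊗ (8 ⊗ 5))) = -2

Expand innermost to outermost. Recall ⊕ takes the minimum of its arguments and ⊗ takes their sum. Working out the expression (((5 ⊗ 3) ⊕ (-2 ⊕ 1)) ⊕ ((-3 ⊕ -1) ⊗ (8 ⊗ 5))) gives -2.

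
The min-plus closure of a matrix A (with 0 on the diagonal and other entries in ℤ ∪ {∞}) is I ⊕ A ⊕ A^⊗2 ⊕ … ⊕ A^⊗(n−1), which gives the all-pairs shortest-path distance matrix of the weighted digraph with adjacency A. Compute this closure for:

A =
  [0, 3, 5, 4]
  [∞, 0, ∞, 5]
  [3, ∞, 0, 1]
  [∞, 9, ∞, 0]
Closure =
  [0, 3, 5, 4]
  [∞, 0, ∞, 5]
  [3, 6, 0, 1]
  [∞, 9, ∞, 0]

This is the Floyd-Warshall all-pairs shortest-path computation. For each intermediate vertex k = 0, 1, …, 3, update dist[i][j] ← min(dist[i][j], dist[i][k] + dist[k][j]). The final matrix gives, for each (i, j), the minimum total weight of any directed path from i to j (possibly empty when i = j).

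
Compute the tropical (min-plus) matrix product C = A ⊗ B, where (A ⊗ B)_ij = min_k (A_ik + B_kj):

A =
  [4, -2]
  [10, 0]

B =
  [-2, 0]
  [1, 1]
A ⊗ B =
  [-1, -1]
  [1, 1]

Apply the min-plus product entry-by-entry:
  C[0][0] = min over k of (A[0][0] + B[0][0] = 4 + -2 = 2, A[0][1] + B[1][0] = -2 + 1 = -1) = -1 (attained at k = 1)
  C[0][1] = min over k of (A[0][0] + B[0][1] = 4 + 0 = 4, A[0][1] + B[1][1] = -2 + 1 = -1) = -1 (attained at k = 1)
  C[1][0] = min over k of (A[1][0] + B[0][0] = 10 + -2 = 8, A[1][1] + B[1][0] = 0 + 1 = 1) = 1 (attained at k = 1)
  C[1][1] = min over k of (A[1][0] + B[0][1] = 10 + 0 = 10, A[1][1] + B[1][1] = 0 + 1 = 1) = 1 (attained at k = 1)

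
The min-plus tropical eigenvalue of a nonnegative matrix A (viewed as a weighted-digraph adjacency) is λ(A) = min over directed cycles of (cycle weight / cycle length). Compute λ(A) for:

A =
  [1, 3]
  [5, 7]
λ(A) = 1

Enumerate directed cycles and compute their means (weight / length). Sample:
  cycle 0 → 0: weight = 1, length = 1, mean = 1/1 ≈ 1.000
  cycle 1 → 1: weight = 7, length = 1, mean = 7/1 ≈ 7.000
  cycle 0 → 1 → 0: weight = 8, length = 2, mean = 8/2 ≈ 4.000
  cycle 1 → 0 → 1: weight = 8, length = 2, mean = 8/2 ≈ 4.000
Minimum mean = 1.000, attained e.g. along the cycle 0 → 0 with weight 1 and length 1. So λ(A) = 1/1 = 1.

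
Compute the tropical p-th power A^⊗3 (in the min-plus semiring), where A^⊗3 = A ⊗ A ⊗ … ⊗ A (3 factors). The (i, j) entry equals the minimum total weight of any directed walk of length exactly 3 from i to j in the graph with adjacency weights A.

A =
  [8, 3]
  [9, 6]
A^⊗3 =
  [18, 15]
  [21, 18]

Each entry (A^⊗3)_ij equals the minimum over all length-3 walks i = v_0 → v_1 → … → v_3 = j of Σ_t A[v_t][v_{t+1}]. For example, for (i, j) = (0, 1) we minimise over 4 possible intermediate vertex sequences; the minimum is 15, attained along the walk 0 → 1 → 0 → 1.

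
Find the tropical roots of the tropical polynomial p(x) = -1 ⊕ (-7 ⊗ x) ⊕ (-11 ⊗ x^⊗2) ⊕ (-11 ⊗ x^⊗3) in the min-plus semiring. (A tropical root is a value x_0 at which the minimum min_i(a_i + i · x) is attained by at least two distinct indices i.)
Roots: {0, 4, 6}

Each tropical root is a break point of the lower envelope of the lines y = a_i + i · x (there are 4 lines, with slopes 0, 1, ..., 3). Only the lines that attain the minimum somewhere contribute to roots; other lines are dominated. Here the surviving (envelope) indices are i = 3, i = 2, i = 1, i = 0.
Intersections between consecutive envelope lines give the roots: for adjacent envelope indices i < j the intersection is x = (a_i − a_j) / (j − i). Reading off the sorted break points: {0, 4, 6}.
Verification: at each break x_0, at least two indices attain the minimum of min_i(a_i + i · x_0).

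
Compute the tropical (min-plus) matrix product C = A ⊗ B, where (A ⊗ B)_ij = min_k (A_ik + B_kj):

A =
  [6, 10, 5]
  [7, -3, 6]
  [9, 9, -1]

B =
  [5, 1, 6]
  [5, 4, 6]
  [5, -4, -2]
A ⊗ B =
  [10, 1, 3]
  [2, 1, 3]
  [4, -5, -3]

Apply the min-plus product entry-by-entry:
  C[0][0] = min over k of (A[0][0] + B[0][0] = 6 + 5 = 11, A[0][1] + B[1][0] = 10 + 5 = 15, A[0][2] + B[2][0] = 5 + 5 = 10) = 10 (attained at k = 2)
  C[0][1] = min over k of (A[0][0] + B[0][1] = 6 + 1 = 7, A[0][1] + B[1][1] = 10 + 4 = 14, A[0][2] + B[2][1] = 5 + -4 = 1) = 1 (attained at k = 2)
  C[0][2] = min over k of (A[0][0] + B[0][2] = 6 + 6 = 12, A[0][1] + B[1][2] = 10 + 6 = 16, A[0][2] + B[2][2] = 5 + -2 = 3) = 3 (attained at k = 2)
  C[1][0] = min over k of (A[1][0] + B[0][0] = 7 + 5 = 12, A[1][1] + B[1][0] = -3 + 5 = 2, A[1][2] + B[2][0] = 6 + 5 = 11) = 2 (attained at k = 1)
  C[1][1] = min over k of (A[1][0] + B[0][1] = 7 + 1 = 8, A[1][1] + B[1][1] = -3 + 4 = 1, A[1][2] + B[2][1] = 6 + -4 = 2) = 1 (attained at k = 1)
  C[1][2] = min over k of (A[1][0] + B[0][2] = 7 + 6 = 13, A[1][1] + B[1][2] = -3 + 6 = 3, A[1][2] + B[2][2] = 6 + -2 = 4) = 3 (attained at k = 1)
  C[2][0] = min over k of (A[2][0] + B[0][0] = 9 + 5 = 14, A[2][1] + B[1][0] = 9 + 5 = 14, A[2][2] + B[2][0] = -1 + 5 = 4) = 4 (attained at k = 2)
  C[2][1] = min over k of (A[2][0] + B[0][1] = 9 + 1 = 10, A[2][1] + B[1][1] = 9 + 4 = 13, A[2][2] + B[2][1] = -1 + -4 = -5) = -5 (attained at k = 2)
  C[2][2] = min over k of (A[2][0] + B[0][2] = 9 + 6 = 15, A[2][1] + B[1][2] = 9 + 6 = 15, A[2][2] + B[2][2] = -1 + -2 = -3) = -3 (attained at k = 2)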